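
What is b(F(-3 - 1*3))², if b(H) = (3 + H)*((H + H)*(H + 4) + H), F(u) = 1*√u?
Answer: 6750 - 2700*I*√6 ≈ 6750.0 - 6613.6*I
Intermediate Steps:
F(u) = √u
b(H) = (3 + H)*(H + 2*H*(4 + H)) (b(H) = (3 + H)*((2*H)*(4 + H) + H) = (3 + H)*(2*H*(4 + H) + H) = (3 + H)*(H + 2*H*(4 + H)))
b(F(-3 - 1*3))² = (√(-3 - 1*3)*(27 + 2*(√(-3 - 1*3))² + 15*√(-3 - 1*3)))² = (√(-3 - 3)*(27 + 2*(√(-3 - 3))² + 15*√(-3 - 3)))² = (√(-6)*(27 + 2*(√(-6))² + 15*√(-6)))² = ((I*√6)*(27 + 2*(I*√6)² + 15*(I*√6)))² = ((I*√6)*(27 + 2*(-6) + 15*I*√6))² = ((I*√6)*(27 - 12 + 15*I*√6))² = ((I*√6)*(15 + 15*I*√6))² = (I*√6*(15 + 15*I*√6))² = -6*(15 + 15*I*√6)²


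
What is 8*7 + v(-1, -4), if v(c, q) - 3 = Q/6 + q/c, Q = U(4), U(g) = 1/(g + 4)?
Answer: 3025/48 ≈ 63.021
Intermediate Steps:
U(g) = 1/(4 + g)
Q = ⅛ (Q = 1/(4 + 4) = 1/8 = ⅛ ≈ 0.12500)
v(c, q) = 145/48 + q/c (v(c, q) = 3 + ((⅛)/6 + q/c) = 3 + ((⅛)*(⅙) + q/c) = 3 + (1/48 + q/c) = 145/48 + q/c)
8*7 + v(-1, -4) = 8*7 + (145/48 - 4/(-1)) = 56 + (145/48 - 4*(-1)) = 56 + (145/48 + 4) = 56 + 337/48 = 3025/48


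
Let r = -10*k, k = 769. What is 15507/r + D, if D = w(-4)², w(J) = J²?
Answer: 1953133/7690 ≈ 253.98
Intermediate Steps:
r = -7690 (r = -10*769 = -7690)
D = 256 (D = ((-4)²)² = 16² = 256)
15507/r + D = 15507/(-7690) + 256 = 15507*(-1/7690) + 256 = -15507/7690 + 256 = 1953133/7690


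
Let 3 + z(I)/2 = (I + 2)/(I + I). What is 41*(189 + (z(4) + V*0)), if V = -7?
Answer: 15129/2 ≈ 7564.5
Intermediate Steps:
z(I) = -6 + (2 + I)/I (z(I) = -6 + 2*((I + 2)/(I + I)) = -6 + 2*((2 + I)/((2*I))) = -6 + 2*((2 + I)*(1/(2*I))) = -6 + 2*((2 + I)/(2*I)) = -6 + (2 + I)/I)
41*(189 + (z(4) + V*0)) = 41*(189 + ((-5 + 2/4) - 7*0)) = 41*(189 + ((-5 + 2*(¼)) + 0)) = 41*(189 + ((-5 + ½) + 0)) = 41*(189 + (-9/2 + 0)) = 41*(189 - 9/2) = 41*(369/2) = 15129/2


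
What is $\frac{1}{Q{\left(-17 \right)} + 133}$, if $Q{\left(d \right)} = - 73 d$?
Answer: $\frac{1}{1374} \approx 0.0007278$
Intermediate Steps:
$\frac{1}{Q{\left(-17 \right)} + 133} = \frac{1}{\left(-73\right) \left(-17\right) + 133} = \frac{1}{1241 + 133} = \frac{1}{1374}$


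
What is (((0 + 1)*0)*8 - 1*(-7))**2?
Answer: 49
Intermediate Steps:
(((0 + 1)*0)*8 - 1*(-7))**2 = ((1*0)*8 + 7)**2 = (0*8 + 7)**2 = (0 + 7)**2 = 7**2 = 49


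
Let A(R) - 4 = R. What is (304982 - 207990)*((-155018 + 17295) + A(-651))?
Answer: -13420783040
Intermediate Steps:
A(R) = 4 + R
(304982 - 207990)*((-155018 + 17295) + A(-651)) = (304982 - 207990)*((-155018 + 17295) + (4 - 651)) = 96992*(-137723 - 647) = 96992*(-138370) = -13420783040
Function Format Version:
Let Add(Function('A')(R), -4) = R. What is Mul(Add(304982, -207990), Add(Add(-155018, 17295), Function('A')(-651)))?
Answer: -13420783040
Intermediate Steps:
Function('A')(R) = Add(4, R)
Mul(Add(304982, -207990), Add(Add(-155018, 17295), Function('A')(-651))) = Mul(Add(304982, -207990), Add(Add(-155018, 17295), Add(4, -651))) = Mul(96992, Add(-137723, -647)) = Mul(96992, -138370) = -13420783040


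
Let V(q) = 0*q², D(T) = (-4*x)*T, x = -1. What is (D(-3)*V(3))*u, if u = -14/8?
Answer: 0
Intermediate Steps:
u = -7/4 (u = -14*⅛ = -7/4 ≈ -1.7500)
D(T) = 4*T (D(T) = (-4*(-1))*T = 4*T)
V(q) = 0
(D(-3)*V(3))*u = ((4*(-3))*0)*(-7/4) = -12*0*(-7/4) = 0*(-7/4) = 0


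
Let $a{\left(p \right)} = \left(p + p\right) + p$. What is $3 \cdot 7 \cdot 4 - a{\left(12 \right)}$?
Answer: $48$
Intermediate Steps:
$a{\left(p \right)} = 3 p$ ($a{\left(p \right)} = 2 p + p = 3 p$)
$3 \cdot 7 \cdot 4 - a{\left(12 \right)} = 3 \cdot 7 \cdot 4 - 3 \cdot 12 = 21 \cdot 4 - 36 = 84 - 36 = 48$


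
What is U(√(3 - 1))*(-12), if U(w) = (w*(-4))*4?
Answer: 192*√2 ≈ 271.53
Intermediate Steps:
U(w) = -16*w (U(w) = -4*w*4 = -16*w)
U(√(3 - 1))*(-12) = -16*√(3 - 1)*(-12) = -16*√2*(-12) = 192*√2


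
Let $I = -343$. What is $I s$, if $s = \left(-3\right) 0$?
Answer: $0$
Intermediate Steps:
$s = 0$
$I s = \left(-343\right) 0 = 0$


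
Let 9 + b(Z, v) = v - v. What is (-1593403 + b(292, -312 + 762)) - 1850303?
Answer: -3443715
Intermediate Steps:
b(Z, v) = -9 (b(Z, v) = -9 + (v - v) = -9 + 0 = -9)
(-1593403 + b(292, -312 + 762)) - 1850303 = (-1593403 - 9) - 1850303 = -1593412 - 1850303 = -3443715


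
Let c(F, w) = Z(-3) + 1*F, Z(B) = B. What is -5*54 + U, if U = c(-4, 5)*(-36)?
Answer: -18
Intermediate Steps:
c(F, w) = -3 + F (c(F, w) = -3 + 1*F = -3 + F)
U = 252 (U = (-3 - 4)*(-36) = -7*(-36) = 252)
-5*54 + U = -5*54 + 252 = -270 + 252 = -18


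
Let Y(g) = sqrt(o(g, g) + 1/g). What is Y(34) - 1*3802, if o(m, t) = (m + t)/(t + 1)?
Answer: -3802 + sqrt(2792930)/1190 ≈ -3800.6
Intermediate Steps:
o(m, t) = (m + t)/(1 + t)
Y(g) = sqrt(1/g + 2*g/(1 + g)) (Y(g) = sqrt((g + g)/(1 + g) + 1/g) = sqrt((2*g)/(1 + g) + 1/g) = sqrt(2*g/(1 + g) + 1/g) = sqrt(1/g + 2*g/(1 + g)))
Y(34) - 1*3802 = sqrt((1 + 34 + 2*34**2)/(34*(1 + 34))) - 1*3802 = sqrt((1/34)*(1 + 34 + 2*1156)/35) - 3802 = sqrt((1/34)*(1/35)*(1 + 34 + 2312)) - 3802 = sqrt((1/34)*(1/35)*2347) - 3802 = sqrt(2347/1190) - 3802 = sqrt(2792930)/1190 - 3802 = -3802 + sqrt(2792930)/1190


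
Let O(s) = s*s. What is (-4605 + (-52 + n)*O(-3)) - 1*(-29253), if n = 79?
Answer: 24891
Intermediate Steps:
O(s) = s**2
(-4605 + (-52 + n)*O(-3)) - 1*(-29253) = (-4605 + (-52 + 79)*(-3)**2) - 1*(-29253) = (-4605 + 27*9) + 29253 = (-4605 + 243) + 29253 = -4362 + 29253 = 24891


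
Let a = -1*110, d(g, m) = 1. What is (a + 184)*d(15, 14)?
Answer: 74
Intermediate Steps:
a = -110
(a + 184)*d(15, 14) = (-110 + 184)*1 = 74*1 = 74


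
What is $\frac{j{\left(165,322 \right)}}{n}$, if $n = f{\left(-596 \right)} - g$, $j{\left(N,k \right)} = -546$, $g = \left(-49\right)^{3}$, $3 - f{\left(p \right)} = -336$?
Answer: $- \frac{21}{4538} \approx -0.0046276$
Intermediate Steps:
$f{\left(p \right)} = 339$ ($f{\left(p \right)} = 3 - -336 = 3 + 336 = 339$)
$g = -117649$
$n = 117988$ ($n = 339 - -117649 = 339 + 117649 = 117988$)
$\frac{j{\left(165,322 \right)}}{n} = - \frac{546}{117988} = \left(-546\right) \frac{1}{117988} = - \frac{21}{4538}$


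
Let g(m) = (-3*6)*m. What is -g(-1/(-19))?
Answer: 18/19 ≈ 0.94737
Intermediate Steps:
g(m) = -18*m
-g(-1/(-19)) = -(-18)*(-1/(-19)) = -(-18)*(-1*(-1/19)) = -(-18)/19 = -1*(-18/19) = 18/19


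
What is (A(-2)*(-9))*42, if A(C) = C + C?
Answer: 1512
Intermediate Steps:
A(C) = 2*C
(A(-2)*(-9))*42 = ((2*(-2))*(-9))*42 = -4*(-9)*42 = 36*42 = 1512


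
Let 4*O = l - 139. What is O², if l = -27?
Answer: 6889/4 ≈ 1722.3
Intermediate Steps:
O = -83/2 (O = (-27 - 139)/4 = (¼)*(-166) = -83/2 ≈ -41.500)
O² = (-83/2)² = 6889/4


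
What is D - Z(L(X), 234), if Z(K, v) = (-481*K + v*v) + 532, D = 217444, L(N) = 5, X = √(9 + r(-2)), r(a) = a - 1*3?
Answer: 164561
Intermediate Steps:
r(a) = -3 + a (r(a) = a - 3 = -3 + a)
X = 2 (X = √(9 + (-3 - 2)) = √(9 - 5) = √4 = 2)
Z(K, v) = 532 + v² - 481*K (Z(K, v) = (-481*K + v²) + 532 = (v² - 481*K) + 532 = 532 + v² - 481*K)
D - Z(L(X), 234) = 217444 - (532 + 234² - 481*5) = 217444 - (532 + 54756 - 2405) = 217444 - 1*52883 = 217444 - 52883 = 164561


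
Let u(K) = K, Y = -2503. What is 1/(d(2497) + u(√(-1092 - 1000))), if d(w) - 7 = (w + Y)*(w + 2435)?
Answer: -29585/875274317 - 2*I*√523/875274317 ≈ -3.3801e-5 - 5.2256e-8*I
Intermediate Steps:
d(w) = 7 + (-2503 + w)*(2435 + w) (d(w) = 7 + (w - 2503)*(w + 2435) = 7 + (-2503 + w)*(2435 + w))
1/(d(2497) + u(√(-1092 - 1000))) = 1/((-6094798 + 2497² - 68*2497) + √(-1092 - 1000)) = 1/((-6094798 + 6235009 - 169796) + √(-2092)) = 1/(-29585 + 2*I*√523)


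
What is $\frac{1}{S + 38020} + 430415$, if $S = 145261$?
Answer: $\frac{78886891616}{183281} \approx 4.3042 \cdot 10^{5}$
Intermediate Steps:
$\frac{1}{S + 38020} + 430415 = \frac{1}{145261 + 38020} + 430415 = \frac{1}{183281} + 430415 = \frac{78886891616}{183281}$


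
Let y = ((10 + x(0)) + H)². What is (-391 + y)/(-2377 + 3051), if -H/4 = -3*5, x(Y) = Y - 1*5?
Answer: 1917/337 ≈ 5.6884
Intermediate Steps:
x(Y) = -5 + Y (x(Y) = Y - 5 = -5 + Y)
H = 60 (H = -(-12)*5 = -4*(-15) = 60)
y = 4225 (y = ((10 + (-5 + 0)) + 60)² = ((10 - 5) + 60)² = (5 + 60)² = 65² = 4225)
(-391 + y)/(-2377 + 3051) = (-391 + 4225)/(-2377 + 3051) = 3834/674 = 3834*(1/674) = 1917/337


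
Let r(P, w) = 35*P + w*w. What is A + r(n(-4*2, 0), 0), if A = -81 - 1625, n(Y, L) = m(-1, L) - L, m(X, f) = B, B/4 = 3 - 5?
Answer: -1986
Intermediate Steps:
B = -8 (B = 4*(3 - 5) = 4*(-2) = -8)
m(X, f) = -8
n(Y, L) = -8 - L
r(P, w) = w² + 35*P (r(P, w) = 35*P + w² = w² + 35*P)
A = -1706
A + r(n(-4*2, 0), 0) = -1706 + (0² + 35*(-8 - 1*0)) = -1706 + (0 + 35*(-8 + 0)) = -1706 + (0 + 35*(-8)) = -1706 + (0 - 280) = -1706 - 280 = -1986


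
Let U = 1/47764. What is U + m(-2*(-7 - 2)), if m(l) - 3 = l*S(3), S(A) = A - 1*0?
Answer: 2722549/47764 ≈ 57.000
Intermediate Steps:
S(A) = A (S(A) = A + 0 = A)
m(l) = 3 + 3*l (m(l) = 3 + l*3 = 3 + 3*l)
U = 1/47764 ≈ 2.0936e-5
U + m(-2*(-7 - 2)) = 1/47764 + (3 + 3*(-2*(-7 - 2))) = 1/47764 + (3 + 3*(-2*(-9))) = 1/47764 + (3 + 3*18) = 1/47764 + (3 + 54) = 1/47764 + 57 = 2722549/47764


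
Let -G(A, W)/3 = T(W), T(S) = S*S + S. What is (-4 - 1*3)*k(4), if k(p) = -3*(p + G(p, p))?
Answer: -1176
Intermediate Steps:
T(S) = S + S**2 (T(S) = S**2 + S = S + S**2)
G(A, W) = -3*W*(1 + W)
k(p) = -3*p + 9*p*(1 + p) (k(p) = -3*(p - 3*p*(1 + p)) = -3*p + 9*p*(1 + p))
(-4 - 1*3)*k(4) = (-4 - 1*3)*(3*4*(2 + 3*4)) = (-4 - 3)*(3*4*(2 + 12)) = -21*4*14 = -7*168 = -1176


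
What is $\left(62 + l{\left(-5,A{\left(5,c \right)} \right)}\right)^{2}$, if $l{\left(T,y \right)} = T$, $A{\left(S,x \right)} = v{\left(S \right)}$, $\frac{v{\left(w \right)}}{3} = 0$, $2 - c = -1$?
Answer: $3249$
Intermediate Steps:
$c = 3$ ($c = 2 - -1 = 2 + 1 = 3$)
$v{\left(w \right)} = 0$ ($v{\left(w \right)} = 3 \cdot 0 = 0$)
$A{\left(S,x \right)} = 0$
$\left(62 + l{\left(-5,A{\left(5,c \right)} \right)}\right)^{2} = \left(62 - 5\right)^{2} = 57^{2} = 3249$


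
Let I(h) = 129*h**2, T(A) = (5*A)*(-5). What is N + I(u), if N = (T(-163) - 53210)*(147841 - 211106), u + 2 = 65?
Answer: 3109037776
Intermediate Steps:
u = 63 (u = -2 + 65 = 63)
T(A) = -25*A
N = 3108525775 (N = (-25*(-163) - 53210)*(147841 - 211106) = (4075 - 53210)*(-63265) = -49135*(-63265) = 3108525775)
N + I(u) = 3108525775 + 129*63**2 = 3108525775 + 129*3969 = 3108525775 + 512001 = 3109037776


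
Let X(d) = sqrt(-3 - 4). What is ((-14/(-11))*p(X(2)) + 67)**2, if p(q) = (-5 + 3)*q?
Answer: 537681/121 - 3752*I*sqrt(7)/11 ≈ 4443.6 - 902.44*I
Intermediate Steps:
X(d) = I*sqrt(7) (X(d) = sqrt(-7) = I*sqrt(7))
p(q) = -2*q
((-14/(-11))*p(X(2)) + 67)**2 = ((-14/(-11))*(-2*I*sqrt(7)) + 67)**2 = ((-14*(-1/11))*(-2*I*sqrt(7)) + 67)**2 = (14*(-2*I*sqrt(7))/11 + 67)**2 = (-28*I*sqrt(7)/11 + 67)**2 = (67 - 28*I*sqrt(7)/11)**2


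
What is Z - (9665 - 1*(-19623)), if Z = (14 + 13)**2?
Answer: -28559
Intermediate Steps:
Z = 729 (Z = 27**2 = 729)
Z - (9665 - 1*(-19623)) = 729 - (9665 - 1*(-19623)) = 729 - (9665 + 19623) = 729 - 1*29288 = 729 - 29288 = -28559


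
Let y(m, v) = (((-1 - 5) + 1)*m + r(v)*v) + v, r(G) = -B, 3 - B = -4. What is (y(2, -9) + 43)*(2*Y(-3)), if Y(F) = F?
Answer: -522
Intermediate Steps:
B = 7 (B = 3 - 1*(-4) = 3 + 4 = 7)
r(G) = -7 (r(G) = -1*7 = -7)
y(m, v) = -6*v - 5*m (y(m, v) = (((-1 - 5) + 1)*m - 7*v) + v = ((-6 + 1)*m - 7*v) + v = (-5*m - 7*v) + v = (-7*v - 5*m) + v = -6*v - 5*m)
(y(2, -9) + 43)*(2*Y(-3)) = ((-6*(-9) - 5*2) + 43)*(2*(-3)) = ((54 - 10) + 43)*(-6) = (44 + 43)*(-6) = 87*(-6) = -522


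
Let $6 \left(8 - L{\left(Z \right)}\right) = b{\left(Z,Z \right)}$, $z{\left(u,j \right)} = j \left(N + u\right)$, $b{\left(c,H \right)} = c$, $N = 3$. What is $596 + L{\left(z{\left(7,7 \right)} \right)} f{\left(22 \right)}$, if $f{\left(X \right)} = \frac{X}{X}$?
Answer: $\frac{1777}{3} \approx 592.33$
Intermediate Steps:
$z{\left(u,j \right)} = j \left(3 + u\right)$
$L{\left(Z \right)} = 8 - \frac{Z}{6}$
$f{\left(X \right)} = 1$
$596 + L{\left(z{\left(7,7 \right)} \right)} f{\left(22 \right)} = 596 + \left(8 - \frac{7 \left(3 + 7\right)}{6}\right) 1 = 596 + \left(8 - \frac{7 \cdot 10}{6}\right) 1 = 596 + \left(8 - \frac{35}{3}\right) 1 = 596 - \frac{11}{3} = \frac{1777}{3}$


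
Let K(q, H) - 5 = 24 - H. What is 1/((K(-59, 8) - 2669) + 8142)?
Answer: 1/5494 ≈ 0.00018202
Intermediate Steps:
K(q, H) = 29 - H (K(q, H) = 5 + (24 - H) = 29 - H)
1/((K(-59, 8) - 2669) + 8142) = 1/(((29 - 1*8) - 2669) + 8142) = 1/(((29 - 8) - 2669) + 8142) = 1/((21 - 2669) + 8142) = 1/(-2648 + 8142) = 1/5494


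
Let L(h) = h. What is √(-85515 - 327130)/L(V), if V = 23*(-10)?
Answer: -I*√412645/230 ≈ -2.7929*I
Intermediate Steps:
V = -230
√(-85515 - 327130)/L(V) = √(-85515 - 327130)/(-230) = √(-412645)*(-1/230) = (I*√412645)*(-1/230) = -I*√412645/230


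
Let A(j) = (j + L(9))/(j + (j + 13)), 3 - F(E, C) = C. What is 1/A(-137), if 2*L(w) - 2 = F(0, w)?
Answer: 261/139 ≈ 1.8777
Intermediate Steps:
F(E, C) = 3 - C
L(w) = 5/2 - w/2 (L(w) = 1 + (3 - w)/2 = 1 + (3/2 - w/2) = 5/2 - w/2)
A(j) = (-2 + j)/(13 + 2*j) (A(j) = (j + (5/2 - ½*9))/(j + (j + 13)) = (j + (5/2 - 9/2))/(j + (13 + j)) = (j - 2)/(13 + 2*j) = (-2 + j)/(13 + 2*j))
1/A(-137) = 1/((-2 - 137)/(13 + 2*(-137))) = 1/(-139/(13 - 274)) = 1/(-139/(-261)) = 1/(-1/261*(-139)) = 1/(139/261) = 261/139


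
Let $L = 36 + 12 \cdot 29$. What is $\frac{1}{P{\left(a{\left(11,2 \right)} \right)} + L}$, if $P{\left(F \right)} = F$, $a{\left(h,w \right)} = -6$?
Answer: $\frac{1}{378} \approx 0.0026455$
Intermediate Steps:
$L = 384$ ($L = 36 + 348 = 384$)
$\frac{1}{P{\left(a{\left(11,2 \right)} \right)} + L} = \frac{1}{-6 + 384} = \frac{1}{378}$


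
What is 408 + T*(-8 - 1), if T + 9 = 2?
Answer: 471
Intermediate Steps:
T = -7 (T = -9 + 2 = -7)
408 + T*(-8 - 1) = 408 - 7*(-8 - 1) = 408 - 7*(-9) = 408 + 63 = 471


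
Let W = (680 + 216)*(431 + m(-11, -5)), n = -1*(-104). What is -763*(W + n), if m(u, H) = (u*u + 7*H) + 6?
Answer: -357627256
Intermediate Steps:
n = 104
m(u, H) = 6 + u**2 + 7*H (m(u, H) = (u**2 + 7*H) + 6 = 6 + u**2 + 7*H)
W = 468608 (W = (680 + 216)*(431 + (6 + (-11)**2 + 7*(-5))) = 896*(431 + (6 + 121 - 35)) = 896*(431 + 92) = 896*523 = 468608)
-763*(W + n) = -763*(468608 + 104) = -763*468712 = -357627256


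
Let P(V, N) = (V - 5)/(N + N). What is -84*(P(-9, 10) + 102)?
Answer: -42546/5 ≈ -8509.2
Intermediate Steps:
P(V, N) = (-5 + V)/(2*N) (P(V, N) = (-5 + V)/((2*N)) = (-5 + V)*(1/(2*N)) = (-5 + V)/(2*N))
-84*(P(-9, 10) + 102) = -84*((½)*(-5 - 9)/10 + 102) = -84*((½)*(⅒)*(-14) + 102) = -84*(-7/10 + 102) = -84*1013/10 = -42546/5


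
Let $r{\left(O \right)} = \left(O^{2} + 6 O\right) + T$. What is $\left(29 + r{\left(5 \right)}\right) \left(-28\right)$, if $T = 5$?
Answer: $-2492$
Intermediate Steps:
$r{\left(O \right)} = 5 + O^{2} + 6 O$ ($r{\left(O \right)} = \left(O^{2} + 6 O\right) + 5 = 5 + O^{2} + 6 O$)
$\left(29 + r{\left(5 \right)}\right) \left(-28\right) = \left(29 + \left(5 + 5^{2} + 6 \cdot 5\right)\right) \left(-28\right) = \left(29 + \left(5 + 25 + 30\right)\right) \left(-28\right) = \left(29 + 60\right) \left(-28\right) = 89 \left(-28\right) = -2492$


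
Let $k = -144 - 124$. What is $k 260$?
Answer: $-69680$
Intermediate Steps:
$k = -268$
$k 260 = \left(-268\right) 260 = -69680$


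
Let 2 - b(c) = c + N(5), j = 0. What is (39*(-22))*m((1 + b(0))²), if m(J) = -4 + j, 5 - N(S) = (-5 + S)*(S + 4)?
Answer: 3432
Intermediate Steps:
N(S) = 5 - (-5 + S)*(4 + S) (N(S) = 5 - (-5 + S)*(S + 4) = 5 - (-5 + S)*(4 + S))
b(c) = -3 - c (b(c) = 2 - (c + (25 + 5 - 1*5²)) = 2 - (c + (25 + 5 - 1*25)) = 2 - (c + (25 + 5 - 25)) = 2 - (c + 5) = 2 - (5 + c) = 2 + (-5 - c) = -3 - c)
m(J) = -4 (m(J) = -4 + 0 = -4)
(39*(-22))*m((1 + b(0))²) = (39*(-22))*(-4) = -858*(-4) = 3432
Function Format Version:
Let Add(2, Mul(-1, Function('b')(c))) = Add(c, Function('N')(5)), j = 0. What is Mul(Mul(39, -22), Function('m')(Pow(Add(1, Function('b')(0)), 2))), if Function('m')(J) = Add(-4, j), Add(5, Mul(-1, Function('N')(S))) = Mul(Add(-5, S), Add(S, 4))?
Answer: 3432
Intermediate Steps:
Function('N')(S) = Add(5, Mul(-1, Add(-5, S), Add(4, S))) (Function('N')(S) = Add(5, Mul(-1, Mul(Add(-5, S), Add(S, 4)))) = Add(5, Mul(-1, Mul(Add(-5, S), Add(4, S)))) = Add(5, Mul(-1, Add(-5, S), Add(4, S))))
Function('b')(c) = Add(-3, Mul(-1, c)) (Function('b')(c) = Add(2, Mul(-1, Add(c, Add(25, 5, Mul(-1, Pow(5, 2)))))) = Add(2, Mul(-1, Add(c, Add(25, 5, Mul(-1, 25))))) = Add(2, Mul(-1, Add(c, Add(25, 5, -25)))) = Add(2, Mul(-1, Add(c, 5))) = Add(2, Mul(-1, Add(5, c))) = Add(2, Add(-5, Mul(-1, c))) = Add(-3, Mul(-1, c)))
Function('m')(J) = -4 (Function('m')(J) = Add(-4, 0) = -4)
Mul(Mul(39, -22), Function('m')(Pow(Add(1, Function('b')(0)), 2))) = Mul(Mul(39, -22), -4) = Mul(-858, -4) = 3432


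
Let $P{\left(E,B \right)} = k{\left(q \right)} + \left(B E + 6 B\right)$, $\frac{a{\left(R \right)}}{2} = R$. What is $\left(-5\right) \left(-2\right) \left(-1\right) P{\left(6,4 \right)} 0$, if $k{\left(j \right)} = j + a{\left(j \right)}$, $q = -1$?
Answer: $0$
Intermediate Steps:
$a{\left(R \right)} = 2 R$
$k{\left(j \right)} = 3 j$ ($k{\left(j \right)} = j + 2 j = 3 j$)
$P{\left(E,B \right)} = -3 + 6 B + B E$ ($P{\left(E,B \right)} = 3 \left(-1\right) + \left(B E + 6 B\right) = -3 + \left(6 B + B E\right) = -3 + 6 B + B E$)
$\left(-5\right) \left(-2\right) \left(-1\right) P{\left(6,4 \right)} 0 = \left(-5\right) \left(-2\right) \left(-1\right) \left(-3 + 6 \cdot 4 + 4 \cdot 6\right) 0 = 10 \left(-1\right) \left(-3 + 24 + 24\right) 0 = \left(-10\right) 45 \cdot 0 = \left(-450\right) 0 = 0$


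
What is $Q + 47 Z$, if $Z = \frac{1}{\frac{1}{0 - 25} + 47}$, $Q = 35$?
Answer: $\frac{42265}{1174} \approx 36.001$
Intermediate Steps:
$Z = \frac{25}{1174}$ ($Z = \frac{1}{\frac{1}{-25} + 47} = \frac{1}{- \frac{1}{25} + 47} = \frac{1}{\frac{1174}{25}} = \frac{25}{1174} \approx 0.021295$)
$Q + 47 Z = 35 + 47 \cdot \frac{25}{1174} = 35 + \frac{1175}{1174} = \frac{42265}{1174}$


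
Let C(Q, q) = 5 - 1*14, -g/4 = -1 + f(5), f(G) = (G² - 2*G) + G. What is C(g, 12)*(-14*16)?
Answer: 2016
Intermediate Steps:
f(G) = G² - G
g = -76 (g = -4*(-1 + 5*(-1 + 5)) = -4*(-1 + 5*4) = -4*(-1 + 20) = -4*19 = -76)
C(Q, q) = -9 (C(Q, q) = 5 - 14 = -9)
C(g, 12)*(-14*16) = -(-126)*16 = -9*(-224) = 2016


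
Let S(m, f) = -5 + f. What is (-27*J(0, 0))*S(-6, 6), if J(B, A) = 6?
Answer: -162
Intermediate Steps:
(-27*J(0, 0))*S(-6, 6) = (-27*6)*(-5 + 6) = -162*1 = -162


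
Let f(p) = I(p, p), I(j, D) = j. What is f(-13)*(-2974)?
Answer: 38662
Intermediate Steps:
f(p) = p
f(-13)*(-2974) = -13*(-2974) = 38662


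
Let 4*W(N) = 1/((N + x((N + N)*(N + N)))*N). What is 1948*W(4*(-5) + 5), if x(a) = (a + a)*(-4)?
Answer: 487/108225 ≈ 0.0044999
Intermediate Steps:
x(a) = -8*a (x(a) = (2*a)*(-4) = -8*a)
W(N) = 1/(4*N*(N - 32*N²)) (W(N) = (1/((N - 8*(N + N)*(N + N))*N))/4 = (1/((N - 8*2*N*2*N)*N))/4 = (1/((N - 32*N²)*N))/4 = (1/(N*(N - 32*N²)))/4 = 1/(4*N*(N - 32*N²)))
1948*W(4*(-5) + 5) = 1948*(-1/(4*(4*(-5) + 5)²*(-1 + 32*(4*(-5) + 5)))) = 1948*(-1/(4*(-20 + 5)²*(-1 + 32*(-20 + 5)))) = 1948*(-¼/((-15)²*(-1 + 32*(-15)))) = 1948*(-¼*1/225/(-1 - 480)) = 1948*(-¼*1/225/(-481)) = 1948*(-¼*1/225*(-1/481)) = 1948*(1/432900) = 487/108225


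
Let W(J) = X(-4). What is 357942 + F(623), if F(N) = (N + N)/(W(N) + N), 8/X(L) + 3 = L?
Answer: 1558130248/4353 ≈ 3.5794e+5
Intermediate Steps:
X(L) = 8/(-3 + L)
W(J) = -8/7 (W(J) = 8/(-3 - 4) = 8/(-7) = 8*(-⅐) = -8/7)
F(N) = 2*N/(-8/7 + N) (F(N) = (N + N)/(-8/7 + N) = (2*N)/(-8/7 + N) = 2*N/(-8/7 + N))
357942 + F(623) = 357942 + 14*623/(-8 + 7*623) = 357942 + 14*623/(-8 + 4361) = 357942 + 14*623/4353 = 357942 + 14*623*(1/4353) = 357942 + 8722/4353 = 1558130248/4353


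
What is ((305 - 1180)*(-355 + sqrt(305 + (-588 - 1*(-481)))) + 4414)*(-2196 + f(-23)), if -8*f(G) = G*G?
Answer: -5701260783/8 + 47504625*sqrt(22)/8 ≈ -6.8481e+8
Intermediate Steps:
f(G) = -G**2/8 (f(G) = -G*G/8 = -G**2/8)
((305 - 1180)*(-355 + sqrt(305 + (-588 - 1*(-481)))) + 4414)*(-2196 + f(-23)) = ((305 - 1180)*(-355 + sqrt(305 + (-588 - 1*(-481)))) + 4414)*(-2196 - 1/8*(-23)**2) = (-875*(-355 + sqrt(305 + (-588 + 481))) + 4414)*(-2196 - 1/8*529) = (-875*(-355 + sqrt(305 - 107)) + 4414)*(-2196 - 529/8) = (-875*(-355 + sqrt(198)) + 4414)*(-18097/8) = (-875*(-355 + 3*sqrt(22)) + 4414)*(-18097/8) = ((310625 - 2625*sqrt(22)) + 4414)*(-18097/8) = (315039 - 2625*sqrt(22))*(-18097/8) = -5701260783/8 + 47504625*sqrt(22)/8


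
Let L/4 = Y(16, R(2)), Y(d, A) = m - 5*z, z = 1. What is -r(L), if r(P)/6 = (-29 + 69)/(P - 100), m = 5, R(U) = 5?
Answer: 12/5 ≈ 2.4000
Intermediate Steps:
Y(d, A) = 0 (Y(d, A) = 5 - 5*1 = 5 - 5 = 0)
L = 0 (L = 4*0 = 0)
r(P) = 240/(-100 + P) (r(P) = 6*((-29 + 69)/(P - 100)) = 6*(40/(-100 + P)) = 240/(-100 + P))
-r(L) = -240/(-100 + 0) = -240/(-100) = -240*(-1)/100 = -1*(-12/5) = 12/5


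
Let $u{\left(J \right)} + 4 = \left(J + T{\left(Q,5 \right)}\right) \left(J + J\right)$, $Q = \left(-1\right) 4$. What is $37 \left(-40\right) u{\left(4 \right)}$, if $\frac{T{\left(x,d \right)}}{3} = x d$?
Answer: $668960$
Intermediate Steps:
$Q = -4$
$T{\left(x,d \right)} = 3 d x$ ($T{\left(x,d \right)} = 3 x d = 3 d x$)
$u{\left(J \right)} = -4 + 2 J \left(-60 + J\right)$ ($u{\left(J \right)} = -4 + \left(J + 3 \cdot 5 \left(-4\right)\right) \left(J + J\right) = -4 + \left(J - 60\right) 2 J = -4 + \left(-60 + J\right) 2 J = -4 + 2 J \left(-60 + J\right)$)
$37 \left(-40\right) u{\left(4 \right)} = 37 \left(-40\right) \left(-4 - 480 + 2 \cdot 4^{2}\right) = - 1480 \left(-4 - 480 + 2 \cdot 16\right) = - 1480 \left(-4 - 480 + 32\right) = \left(-1480\right) \left(-452\right) = 668960$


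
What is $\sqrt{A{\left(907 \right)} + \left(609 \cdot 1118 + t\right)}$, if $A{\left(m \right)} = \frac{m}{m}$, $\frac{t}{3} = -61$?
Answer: $2 \sqrt{170170} \approx 825.03$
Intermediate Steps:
$t = -183$ ($t = 3 \left(-61\right) = -183$)
$A{\left(m \right)} = 1$
$\sqrt{A{\left(907 \right)} + \left(609 \cdot 1118 + t\right)} = \sqrt{1 + \left(609 \cdot 1118 - 183\right)} = \sqrt{1 + \left(680862 - 183\right)} = \sqrt{1 + 680679} = \sqrt{680680} = 2 \sqrt{170170}$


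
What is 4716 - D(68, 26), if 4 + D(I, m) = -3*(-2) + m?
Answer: 4688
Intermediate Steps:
D(I, m) = 2 + m (D(I, m) = -4 + (-3*(-2) + m) = -4 + (6 + m) = 2 + m)
4716 - D(68, 26) = 4716 - (2 + 26) = 4716 - 1*28 = 4716 - 28 = 4688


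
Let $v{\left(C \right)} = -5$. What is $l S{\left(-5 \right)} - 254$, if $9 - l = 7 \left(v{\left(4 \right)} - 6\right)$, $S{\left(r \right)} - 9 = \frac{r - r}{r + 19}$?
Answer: $520$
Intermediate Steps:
$S{\left(r \right)} = 9$ ($S{\left(r \right)} = 9 + \frac{r - r}{r + 19} = 9 + \frac{0}{19 + r} = 9 + 0 = 9$)
$l = 86$ ($l = 9 - 7 \left(-5 - 6\right) = 9 - 7 \left(-11\right) = 9 - -77 = 9 + 77 = 86$)
$l S{\left(-5 \right)} - 254 = 86 \cdot 9 - 254 = 774 - 254 = 520$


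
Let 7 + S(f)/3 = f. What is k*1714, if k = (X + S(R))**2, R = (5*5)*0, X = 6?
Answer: 385650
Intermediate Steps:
R = 0 (R = 25*0 = 0)
S(f) = -21 + 3*f
k = 225 (k = (6 + (-21 + 3*0))**2 = (6 + (-21 + 0))**2 = (6 - 21)**2 = (-15)**2 = 225)
k*1714 = 225*1714 = 385650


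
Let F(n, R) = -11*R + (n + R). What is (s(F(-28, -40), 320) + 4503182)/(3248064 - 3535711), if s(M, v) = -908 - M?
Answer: -4501902/287647 ≈ -15.651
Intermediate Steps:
F(n, R) = n - 10*R (F(n, R) = -11*R + (R + n) = n - 10*R)
(s(F(-28, -40), 320) + 4503182)/(3248064 - 3535711) = ((-908 - (-28 - 10*(-40))) + 4503182)/(3248064 - 3535711) = ((-908 - (-28 + 400)) + 4503182)/(-287647) = ((-908 - 1*372) + 4503182)*(-1/287647) = ((-908 - 372) + 4503182)*(-1/287647) = (-1280 + 4503182)*(-1/287647) = 4501902*(-1/287647) = -4501902/287647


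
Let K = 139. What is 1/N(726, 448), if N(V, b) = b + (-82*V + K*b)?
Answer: 1/3188 ≈ 0.00031368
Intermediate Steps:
N(V, b) = -82*V + 140*b (N(V, b) = b + (-82*V + 139*b) = -82*V + 140*b)
1/N(726, 448) = 1/(-82*726 + 140*448) = 1/(-59532 + 62720) = 1/3188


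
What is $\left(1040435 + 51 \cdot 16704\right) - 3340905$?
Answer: $-1448566$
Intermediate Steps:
$\left(1040435 + 51 \cdot 16704\right) - 3340905 = \left(1040435 + 851904\right) - 3340905 = 1892339 - 3340905 = -1448566$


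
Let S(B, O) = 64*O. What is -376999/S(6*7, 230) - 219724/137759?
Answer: -55169342521/2027812480 ≈ -27.206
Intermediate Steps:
-376999/S(6*7, 230) - 219724/137759 = -376999/(64*230) - 219724/137759 = -376999/14720 - 219724*1/137759 = -376999*1/14720 - 219724/137759 = -376999/14720 - 219724/137759 = -55169342521/2027812480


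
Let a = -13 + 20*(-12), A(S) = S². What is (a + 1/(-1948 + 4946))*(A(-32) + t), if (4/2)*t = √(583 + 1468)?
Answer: -388348416/1499 - 758493*√2051/5996 ≈ -2.6480e+5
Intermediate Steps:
a = -253 (a = -13 - 240 = -253)
t = √2051/2 (t = √(583 + 1468)/2 = √2051/2 ≈ 22.644)
(a + 1/(-1948 + 4946))*(A(-32) + t) = (-253 + 1/(-1948 + 4946))*((-32)² + √2051/2) = (-253 + 1/2998)*(1024 + √2051/2) = -758493*(1024 + √2051/2)/2998 = -388348416/1499 - 758493*√2051/5996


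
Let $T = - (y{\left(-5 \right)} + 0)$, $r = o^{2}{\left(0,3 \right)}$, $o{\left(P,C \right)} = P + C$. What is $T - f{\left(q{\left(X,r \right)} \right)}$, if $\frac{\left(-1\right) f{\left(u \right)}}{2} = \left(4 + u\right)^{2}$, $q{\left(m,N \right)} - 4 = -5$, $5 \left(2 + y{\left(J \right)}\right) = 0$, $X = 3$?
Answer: $20$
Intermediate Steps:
$o{\left(P,C \right)} = C + P$
$y{\left(J \right)} = -2$ ($y{\left(J \right)} = -2 + \frac{1}{5} \cdot 0 = -2 + 0 = -2$)
$r = 9$ ($r = \left(3 + 0\right)^{2} = 3^{2} = 9$)
$q{\left(m,N \right)} = -1$ ($q{\left(m,N \right)} = 4 - 5 = -1$)
$T = 2$ ($T = - (-2 + 0) = \left(-1\right) \left(-2\right) = 2$)
$f{\left(u \right)} = - 2 \left(4 + u\right)^{2}$
$T - f{\left(q{\left(X,r \right)} \right)} = 2 - - 2 \left(4 - 1\right)^{2} = 2 - - 2 \cdot 3^{2} = 2 - \left(-2\right) 9 = 2 - -18 = 2 + 18 = 20$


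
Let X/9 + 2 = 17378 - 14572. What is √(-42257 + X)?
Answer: I*√17021 ≈ 130.46*I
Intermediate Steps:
X = 25236 (X = -18 + 9*(17378 - 14572) = -18 + 9*2806 = -18 + 25254 = 25236)
√(-42257 + X) = √(-42257 + 25236) = √(-17021) = I*√17021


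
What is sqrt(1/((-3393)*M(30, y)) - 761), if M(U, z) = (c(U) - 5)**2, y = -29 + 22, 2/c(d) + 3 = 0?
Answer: I*sqrt(31258289218)/6409 ≈ 27.586*I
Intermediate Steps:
c(d) = -2/3 (c(d) = 2/(-3 + 0) = 2/(-3) = 2*(-1/3) = -2/3)
y = -7
M(U, z) = 289/9 (M(U, z) = (-2/3 - 5)**2 = (-17/3)**2 = 289/9)
sqrt(1/((-3393)*M(30, y)) - 761) = sqrt(1/((-3393)*(289/9)) - 761) = sqrt(-1/3393*9/289 - 761) = sqrt(-1/108953 - 761) = sqrt(-82913234/108953) = I*sqrt(31258289218)/6409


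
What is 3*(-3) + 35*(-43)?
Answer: -1514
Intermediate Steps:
3*(-3) + 35*(-43) = -9 - 1505 = -1514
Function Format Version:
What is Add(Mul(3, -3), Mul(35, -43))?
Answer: -1514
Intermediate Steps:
Add(Mul(3, -3), Mul(35, -43)) = Add(-9, -1505) = -1514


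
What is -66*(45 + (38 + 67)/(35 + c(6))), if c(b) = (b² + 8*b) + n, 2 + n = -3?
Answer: -57585/19 ≈ -3030.8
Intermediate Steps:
n = -5 (n = -2 - 3 = -5)
c(b) = -5 + b² + 8*b (c(b) = (b² + 8*b) - 5 = -5 + b² + 8*b)
-66*(45 + (38 + 67)/(35 + c(6))) = -66*(45 + (38 + 67)/(35 + (-5 + 6² + 8*6))) = -66*(45 + 105/(35 + (-5 + 36 + 48))) = -66*(45 + 105/(35 + 79)) = -66*(45 + 105/114) = -66*(45 + 105*(1/114)) = -66*(45 + 35/38) = -66*1745/38 = -57585/19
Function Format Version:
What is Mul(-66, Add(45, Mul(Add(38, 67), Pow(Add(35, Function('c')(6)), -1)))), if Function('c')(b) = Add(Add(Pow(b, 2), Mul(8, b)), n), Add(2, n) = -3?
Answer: Rational(-57585, 19) ≈ -3030.8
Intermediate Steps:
n = -5 (n = Add(-2, -3) = -5)
Function('c')(b) = Add(-5, Pow(b, 2), Mul(8, b)) (Function('c')(b) = Add(Add(Pow(b, 2), Mul(8, b)), -5) = Add(-5, Pow(b, 2), Mul(8, b)))
Mul(-66, Add(45, Mul(Add(38, 67), Pow(Add(35, Function('c')(6)), -1)))) = Mul(-66, Add(45, Mul(Add(38, 67), Pow(Add(35, Add(-5, Pow(6, 2), Mul(8, 6))), -1)))) = Mul(-66, Add(45, Mul(105, Pow(Add(35, Add(-5, 36, 48)), -1)))) = Mul(-66, Add(45, Mul(105, Pow(Add(35, 79), -1)))) = Mul(-66, Add(45, Mul(105, Pow(114, -1)))) = Mul(-66, Add(45, Mul(105, Rational(1, 114)))) = Mul(-66, Add(45, Rational(35, 38))) = Mul(-66, Rational(1745, 38)) = Rational(-57585, 19)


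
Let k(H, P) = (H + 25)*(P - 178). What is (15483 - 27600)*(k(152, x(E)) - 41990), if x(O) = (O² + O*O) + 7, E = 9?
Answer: 528095211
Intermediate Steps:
x(O) = 7 + 2*O² (x(O) = (O² + O²) + 7 = 2*O² + 7 = 7 + 2*O²)
k(H, P) = (-178 + P)*(25 + H) (k(H, P) = (25 + H)*(-178 + P) = (-178 + P)*(25 + H))
(15483 - 27600)*(k(152, x(E)) - 41990) = (15483 - 27600)*((-4450 - 178*152 + 25*(7 + 2*9²) + 152*(7 + 2*9²)) - 41990) = -12117*((-4450 - 27056 + 25*(7 + 2*81) + 152*(7 + 2*81)) - 41990) = -12117*((-4450 - 27056 + 25*(7 + 162) + 152*(7 + 162)) - 41990) = -12117*((-4450 - 27056 + 25*169 + 152*169) - 41990) = -12117*((-4450 - 27056 + 4225 + 25688) - 41990) = -12117*(-1593 - 41990) = -12117*(-43583) = 528095211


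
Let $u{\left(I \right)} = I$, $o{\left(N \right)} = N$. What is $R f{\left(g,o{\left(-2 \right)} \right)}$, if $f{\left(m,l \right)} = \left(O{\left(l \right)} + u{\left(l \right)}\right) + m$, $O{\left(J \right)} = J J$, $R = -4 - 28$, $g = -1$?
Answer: $-32$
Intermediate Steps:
$R = -32$ ($R = -4 - 28 = -32$)
$O{\left(J \right)} = J^{2}$
$f{\left(m,l \right)} = l + m + l^{2}$ ($f{\left(m,l \right)} = \left(l^{2} + l\right) + m = \left(l + l^{2}\right) + m = l + m + l^{2}$)
$R f{\left(g,o{\left(-2 \right)} \right)} = - 32 \left(-2 - 1 + \left(-2\right)^{2}\right) = - 32 \left(-2 - 1 + 4\right) = \left(-32\right) 1 = -32$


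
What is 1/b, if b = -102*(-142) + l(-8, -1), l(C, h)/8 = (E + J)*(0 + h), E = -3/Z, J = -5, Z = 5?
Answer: 5/72644 ≈ 6.8829e-5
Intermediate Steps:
E = -⅗ (E = -3/5 = -3*⅕ = -⅗ ≈ -0.60000)
l(C, h) = -224*h/5 (l(C, h) = 8*((-⅗ - 5)*(0 + h)) = 8*(-28*h/5) = -224*h/5)
b = 72644/5 (b = -102*(-142) - 224/5*(-1) = 14484 + 224/5 = 72644/5 ≈ 14529.)
1/b = 1/(72644/5) = 5/72644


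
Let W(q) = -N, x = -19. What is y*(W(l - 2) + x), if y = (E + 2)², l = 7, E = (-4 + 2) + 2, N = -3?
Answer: -64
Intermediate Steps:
E = 0 (E = -2 + 2 = 0)
y = 4 (y = (0 + 2)² = 2² = 4)
W(q) = 3 (W(q) = -1*(-3) = 3)
y*(W(l - 2) + x) = 4*(3 - 19) = 4*(-16) = -64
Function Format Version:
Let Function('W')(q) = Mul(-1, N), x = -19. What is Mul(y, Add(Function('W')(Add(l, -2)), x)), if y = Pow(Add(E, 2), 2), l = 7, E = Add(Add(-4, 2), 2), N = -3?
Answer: -64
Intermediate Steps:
E = 0 (E = Add(-2, 2) = 0)
y = 4 (y = Pow(Add(0, 2), 2) = Pow(2, 2) = 4)
Function('W')(q) = 3 (Function('W')(q) = Mul(-1, -3) = 3)
Mul(y, Add(Function('W')(Add(l, -2)), x)) = Mul(4, Add(3, -19)) = Mul(4, -16) = -64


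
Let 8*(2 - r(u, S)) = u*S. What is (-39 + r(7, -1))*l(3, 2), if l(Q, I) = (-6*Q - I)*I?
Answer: 1445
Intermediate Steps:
r(u, S) = 2 - S*u/8 (r(u, S) = 2 - u*S/8 = 2 - S*u/8)
l(Q, I) = I*(-I - 6*Q) (l(Q, I) = (-I - 6*Q)*I = I*(-I - 6*Q))
(-39 + r(7, -1))*l(3, 2) = (-39 + (2 - ⅛*(-1)*7))*(-1*2*(2 + 6*3)) = (-39 + (2 + 7/8))*(-1*2*(2 + 18)) = (-39 + 23/8)*(-1*2*20) = -289/8*(-40) = 1445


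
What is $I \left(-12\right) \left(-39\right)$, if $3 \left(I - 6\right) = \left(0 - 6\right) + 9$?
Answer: $3276$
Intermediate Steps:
$I = 7$ ($I = 6 + \frac{\left(0 - 6\right) + 9}{3} = 6 + \frac{-6 + 9}{3} = 6 + \frac{1}{3} \cdot 3 = 6 + 1 = 7$)
$I \left(-12\right) \left(-39\right) = 7 \left(-12\right) \left(-39\right) = \left(-84\right) \left(-39\right) = 3276$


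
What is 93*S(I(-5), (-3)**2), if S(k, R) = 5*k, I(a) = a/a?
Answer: 465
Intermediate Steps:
I(a) = 1
93*S(I(-5), (-3)**2) = 93*(5*1) = 93*5 = 465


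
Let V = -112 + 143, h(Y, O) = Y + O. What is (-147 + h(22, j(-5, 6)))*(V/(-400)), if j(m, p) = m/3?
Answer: 589/60 ≈ 9.8167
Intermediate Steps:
j(m, p) = m/3 (j(m, p) = m*(1/3) = m/3)
h(Y, O) = O + Y
V = 31
(-147 + h(22, j(-5, 6)))*(V/(-400)) = (-147 + ((1/3)*(-5) + 22))*(31/(-400)) = (-147 + (-5/3 + 22))*(31*(-1/400)) = (-147 + 61/3)*(-31/400) = -380/3*(-31/400) = 589/60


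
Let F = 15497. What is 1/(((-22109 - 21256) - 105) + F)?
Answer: -1/27973 ≈ -3.5749e-5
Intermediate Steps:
1/(((-22109 - 21256) - 105) + F) = 1/(((-22109 - 21256) - 105) + 15497) = 1/((-43365 - 105) + 15497) = 1/(-43470 + 15497) = 1/(-27973) = -1/27973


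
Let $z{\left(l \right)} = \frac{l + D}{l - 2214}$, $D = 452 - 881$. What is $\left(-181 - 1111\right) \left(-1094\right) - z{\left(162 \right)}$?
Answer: $\frac{966798343}{684} \approx 1.4134 \cdot 10^{6}$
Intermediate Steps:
$D = -429$
$z{\left(l \right)} = \frac{-429 + l}{-2214 + l}$ ($z{\left(l \right)} = \frac{l - 429}{l - 2214} = \frac{-429 + l}{-2214 + l}$)
$\left(-181 - 1111\right) \left(-1094\right) - z{\left(162 \right)} = \left(-181 - 1111\right) \left(-1094\right) - \frac{-429 + 162}{-2214 + 162} = \left(-1292\right) \left(-1094\right) - \frac{1}{-2052} \left(-267\right) = 1413448 - \left(- \frac{1}{2052}\right) \left(-267\right) = 1413448 - \frac{89}{684} = \frac{966798343}{684}$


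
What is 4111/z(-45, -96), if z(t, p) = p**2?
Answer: 4111/9216 ≈ 0.44607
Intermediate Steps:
4111/z(-45, -96) = 4111/((-96)**2) = 4111/9216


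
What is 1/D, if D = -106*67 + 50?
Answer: -1/7052 ≈ -0.00014180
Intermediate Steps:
D = -7052 (D = -7102 + 50 = -7052)
1/D = 1/(-7052) = -1/7052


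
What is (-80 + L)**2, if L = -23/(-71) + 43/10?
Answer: 2864069289/504100 ≈ 5681.5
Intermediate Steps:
L = 3283/710 (L = -23*(-1/71) + 43*(1/10) = 23/71 + 43/10 = 3283/710 ≈ 4.6239)
(-80 + L)**2 = (-80 + 3283/710)**2 = (-53517/710)**2 = 2864069289/504100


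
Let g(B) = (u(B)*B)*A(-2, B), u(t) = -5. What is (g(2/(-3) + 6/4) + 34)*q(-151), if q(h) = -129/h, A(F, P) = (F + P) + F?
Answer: 73057/1812 ≈ 40.318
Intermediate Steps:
A(F, P) = P + 2*F
g(B) = -5*B*(-4 + B) (g(B) = (-5*B)*(B + 2*(-2)) = (-5*B)*(B - 4) = (-5*B)*(-4 + B) = -5*B*(-4 + B))
(g(2/(-3) + 6/4) + 34)*q(-151) = (5*(2/(-3) + 6/4)*(4 - (2/(-3) + 6/4)) + 34)*(-129/(-151)) = (5*(2*(-1/3) + 6*(1/4))*(4 - (2*(-1/3) + 6*(1/4))) + 34)*(-129*(-1/151)) = (5*(-2/3 + 3/2)*(4 - (-2/3 + 3/2)) + 34)*(129/151) = (5*(5/6)*(4 - 1*5/6) + 34)*(129/151) = (5*(5/6)*(4 - 5/6) + 34)*(129/151) = (5*(5/6)*(19/6) + 34)*(129/151) = (475/36 + 34)*(129/151) = (1699/36)*(129/151) = 73057/1812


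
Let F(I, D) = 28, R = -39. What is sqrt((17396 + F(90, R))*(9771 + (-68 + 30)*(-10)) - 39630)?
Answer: sqrt(176831394) ≈ 13298.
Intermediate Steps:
sqrt((17396 + F(90, R))*(9771 + (-68 + 30)*(-10)) - 39630) = sqrt((17396 + 28)*(9771 + (-68 + 30)*(-10)) - 39630) = sqrt(17424*(9771 - 38*(-10)) - 39630) = sqrt(17424*(9771 + 380) - 39630) = sqrt(17424*10151 - 39630) = sqrt(176871024 - 39630) = sqrt(176831394)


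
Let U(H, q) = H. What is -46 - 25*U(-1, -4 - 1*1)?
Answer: -21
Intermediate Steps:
-46 - 25*U(-1, -4 - 1*1) = -46 - 25*(-1) = -46 + 25 = -21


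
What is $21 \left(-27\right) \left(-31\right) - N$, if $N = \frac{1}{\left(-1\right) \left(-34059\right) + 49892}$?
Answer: $\frac{1475606726}{83951} \approx 17577.0$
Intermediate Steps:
$N = \frac{1}{83951}$ ($N = \frac{1}{34059 + 49892} = \frac{1}{83951} \approx 1.1912 \cdot 10^{-5}$)
$21 \left(-27\right) \left(-31\right) - N = 21 \left(-27\right) \left(-31\right) - \frac{1}{83951} = \left(-567\right) \left(-31\right) - \frac{1}{83951} = 17577 - \frac{1}{83951} = \frac{1475606726}{83951}$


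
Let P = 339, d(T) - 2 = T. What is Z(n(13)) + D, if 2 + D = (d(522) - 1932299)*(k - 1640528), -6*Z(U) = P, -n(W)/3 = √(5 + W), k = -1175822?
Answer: 10881109042383/2 ≈ 5.4406e+12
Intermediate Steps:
d(T) = 2 + T
n(W) = -3*√(5 + W)
Z(U) = -113/2 (Z(U) = -⅙*339 = -113/2)
D = 5440554521248 (D = -2 + ((2 + 522) - 1932299)*(-1175822 - 1640528) = -2 + (524 - 1932299)*(-2816350) = -2 - 1931775*(-2816350) = -2 + 5440554521250 = 5440554521248)
Z(n(13)) + D = -113/2 + 5440554521248 = 10881109042383/2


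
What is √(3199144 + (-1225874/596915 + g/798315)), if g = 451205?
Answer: √29058095208150092248534693785/95305239645 ≈ 1788.6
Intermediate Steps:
√(3199144 + (-1225874/596915 + g/798315)) = √(3199144 + (-1225874/596915 + 451205/798315)) = √(3199144 + (-1225874*1/596915 + 451205*(1/798315))) = √(3199144 + (-1225874/596915 + 90241/159663)) = √(3199144 - 141860513947/95305239645) = √(304895043718349933/95305239645) = √29058095208150092248534693785/95305239645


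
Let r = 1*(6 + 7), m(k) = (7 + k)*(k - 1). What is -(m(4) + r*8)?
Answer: -137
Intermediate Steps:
m(k) = (-1 + k)*(7 + k) (m(k) = (7 + k)*(-1 + k) = (-1 + k)*(7 + k))
r = 13 (r = 1*13 = 13)
-(m(4) + r*8) = -((-7 + 4**2 + 6*4) + 13*8) = -((-7 + 16 + 24) + 104) = -(33 + 104) = -1*137 = -137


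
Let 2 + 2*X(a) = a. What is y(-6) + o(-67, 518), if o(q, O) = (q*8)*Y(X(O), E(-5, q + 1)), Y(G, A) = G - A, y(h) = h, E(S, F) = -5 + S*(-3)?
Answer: -132934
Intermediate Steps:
E(S, F) = -5 - 3*S
X(a) = -1 + a/2
o(q, O) = 8*q*(-11 + O/2) (o(q, O) = (q*8)*((-1 + O/2) - (-5 - 3*(-5))) = (8*q)*((-1 + O/2) - (-5 + 15)) = (8*q)*((-1 + O/2) - 1*10) = (8*q)*((-1 + O/2) - 10) = (8*q)*(-11 + O/2) = 8*q*(-11 + O/2))
y(-6) + o(-67, 518) = -6 + 4*(-67)*(-22 + 518) = -6 + 4*(-67)*496 = -6 - 132928 = -132934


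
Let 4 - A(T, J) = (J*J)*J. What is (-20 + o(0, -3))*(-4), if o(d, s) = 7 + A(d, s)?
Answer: -72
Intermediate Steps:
A(T, J) = 4 - J³ (A(T, J) = 4 - J*J*J = 4 - J²*J = 4 - J³)
o(d, s) = 11 - s³ (o(d, s) = 7 + (4 - s³) = 11 - s³)
(-20 + o(0, -3))*(-4) = (-20 + (11 - 1*(-3)³))*(-4) = (-20 + (11 - 1*(-27)))*(-4) = (-20 + (11 + 27))*(-4) = (-20 + 38)*(-4) = 18*(-4) = -72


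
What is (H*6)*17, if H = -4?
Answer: -408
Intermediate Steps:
(H*6)*17 = -4*6*17 = -24*17 = -408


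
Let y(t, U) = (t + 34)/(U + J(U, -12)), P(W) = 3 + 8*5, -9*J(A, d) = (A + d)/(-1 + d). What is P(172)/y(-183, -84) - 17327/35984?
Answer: 385986223/16084848 ≈ 23.997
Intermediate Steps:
J(A, d) = -(A + d)/(9*(-1 + d))
P(W) = 43 (P(W) = 3 + 40 = 43)
y(t, U) = (34 + t)/(-4/39 + 118*U/117) (y(t, U) = (t + 34)/(U + (-U - 1*(-12))/(9*(-1 - 12))) = (34 + t)/(U + (1/9)*(-U + 12)/(-13)) = (34 + t)/(U + (1/9)*(-1/13)*(12 - U)) = (34 + t)/(U + (-4/39 + U/117)) = (34 + t)/(-4/39 + 118*U/117))
P(172)/y(-183, -84) - 17327/35984 = 43/((117*(34 - 183)/(2*(-6 + 59*(-84))))) - 17327/35984 = 43/(((117/2)*(-149)/(-6 - 4956))) - 17327*1/35984 = 43/(((117/2)*(-149)/(-4962))) - 17327/35984 = 43/(((117/2)*(-1/4962)*(-149))) - 17327/35984 = 43/(5811/3308) - 17327/35984 = 43*(3308/5811) - 17327/35984 = 142244/5811 - 17327/35984 = 385986223/16084848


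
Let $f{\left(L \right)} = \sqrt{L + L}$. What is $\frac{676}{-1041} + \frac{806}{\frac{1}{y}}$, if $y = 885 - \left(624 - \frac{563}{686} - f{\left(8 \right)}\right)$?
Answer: $\frac{76501045751}{357063} \approx 2.1425 \cdot 10^{5}$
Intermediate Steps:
$f{\left(L \right)} = \sqrt{2} \sqrt{L}$ ($f{\left(L \right)} = \sqrt{2 L} = \sqrt{2} \sqrt{L}$)
$y = \frac{182353}{686}$ ($y = 885 - \left(624 - \frac{563}{686} - \sqrt{2} \sqrt{8}\right) = 885 + \left(\left(\left(-563\right) \left(- \frac{1}{686}\right) - 624\right) + \sqrt{2} \cdot 2 \sqrt{2}\right) = 885 + \left(\left(\frac{563}{686} - 624\right) + 4\right) = 885 + \left(- \frac{427501}{686} + 4\right) = 885 - \frac{424757}{686} = \frac{182353}{686} \approx 265.82$)
$\frac{676}{-1041} + \frac{806}{\frac{1}{y}} = \frac{676}{-1041} + \frac{806}{\frac{1}{\frac{182353}{686}}} = 676 \left(- \frac{1}{1041}\right) + \frac{806}{\frac{686}{182353}} = - \frac{676}{1041} + 806 \cdot \frac{182353}{686} = - \frac{676}{1041} + \frac{73488259}{343} = \frac{76501045751}{357063}$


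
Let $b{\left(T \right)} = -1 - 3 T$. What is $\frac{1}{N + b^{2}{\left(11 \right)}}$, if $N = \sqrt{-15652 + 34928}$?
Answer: $\frac{289}{329265} - \frac{\sqrt{4819}}{658530} \approx 0.0007723$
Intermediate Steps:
$N = 2 \sqrt{4819}$ ($N = \sqrt{19276} = 2 \sqrt{4819} \approx 138.84$)
$\frac{1}{N + b^{2}{\left(11 \right)}} = \frac{1}{2 \sqrt{4819} + \left(-1 - 33\right)^{2}} = \frac{1}{2 \sqrt{4819} + \left(-34\right)^{2}} = \frac{1}{2 \sqrt{4819} + 1156} = \frac{1}{1156 + 2 \sqrt{4819}}$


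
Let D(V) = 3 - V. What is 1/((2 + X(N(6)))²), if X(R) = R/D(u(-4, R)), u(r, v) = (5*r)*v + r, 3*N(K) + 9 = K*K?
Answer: 34969/146689 ≈ 0.23839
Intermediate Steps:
N(K) = -3 + K²/3 (N(K) = -3 + (K*K)/3 = -3 + K²/3)
u(r, v) = r + 5*r*v (u(r, v) = 5*r*v + r = r + 5*r*v)
X(R) = R/(7 + 20*R) (X(R) = R/(3 - (-4)*(1 + 5*R)) = R/(3 - (-4 - 20*R)) = R/(3 + (4 + 20*R)) = R/(7 + 20*R))
1/((2 + X(N(6)))²) = 1/((2 + (-3 + (⅓)*6²)/(7 + 20*(-3 + (⅓)*6²)))²) = 1/((2 + (-3 + (⅓)*36)/(7 + 20*(-3 + (⅓)*36)))²) = 1/((2 + (-3 + 12)/(7 + 20*(-3 + 12)))²) = 1/((2 + 9/(7 + 20*9))²) = 1/((2 + 9/(7 + 180))²) = 1/((2 + 9/187)²) = 1/((383/187)²) = 1/(146689/34969) = 34969/146689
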